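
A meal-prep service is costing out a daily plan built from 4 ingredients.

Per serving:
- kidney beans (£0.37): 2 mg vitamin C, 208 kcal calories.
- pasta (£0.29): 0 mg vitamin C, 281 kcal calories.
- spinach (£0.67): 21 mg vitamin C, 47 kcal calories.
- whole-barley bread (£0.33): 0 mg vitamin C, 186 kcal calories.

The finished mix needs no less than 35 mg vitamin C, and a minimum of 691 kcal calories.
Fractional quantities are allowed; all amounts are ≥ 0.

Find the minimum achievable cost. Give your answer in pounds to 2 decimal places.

This is a linear program. Let x1 = servings of kidney beans, x2 = servings of pasta, x3 = servings of spinach, x4 = servings of whole-barley bread.
Minimise 0.37x1 + 0.29x2 + 0.67x3 + 0.33x4 subject to:
  2x1 + 21x3 ≥ 35   (vitamin C)
  208x1 + 281x2 + 47x3 + 186x4 ≥ 691   (calories)
  x1, x2, x3, x4 ≥ 0.
The cheapest feasible vertex uses only pasta, spinach; kidney beans, whole-barley bread are not used. There the vitamin C and calories constraints are tight.
That vertex is x2 = 2.18, x3 = 1.667.
Cost = 0.29·2.18 + 0.67·1.667 = 1.7491.

£1.75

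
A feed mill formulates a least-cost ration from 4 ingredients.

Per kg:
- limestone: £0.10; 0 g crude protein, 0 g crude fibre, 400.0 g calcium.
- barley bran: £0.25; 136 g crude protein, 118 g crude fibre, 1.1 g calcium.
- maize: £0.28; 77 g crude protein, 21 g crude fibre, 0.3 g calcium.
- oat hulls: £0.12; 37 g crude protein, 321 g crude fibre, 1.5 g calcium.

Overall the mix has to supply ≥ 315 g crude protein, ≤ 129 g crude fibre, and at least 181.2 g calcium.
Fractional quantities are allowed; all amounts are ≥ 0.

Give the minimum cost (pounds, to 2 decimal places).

£1.06

Let x1 = kg of limestone, x2 = kg of barley bran, x3 = kg of maize, x4 = kg of oat hulls.
Minimize 0.1x1 + 0.25x2 + 0.28x3 + 0.12x4 subject to:
  136x2 + 77x3 + 37x4 ≥ 315   (crude protein)
  118x2 + 21x3 + 321x4 ≤ 129   (crude fibre)
  400x1 + 1.1x2 + 0.3x3 + 1.5x4 ≥ 181.2   (calcium)
  x1, x2, x3, x4 ≥ 0.
At the optimum only limestone, barley bran, maize are positive (oat hulls = 0). The crude protein, crude fibre, calcium requirements are met with equality.
So limestone = 0.4492 kg, barley bran = 0.5326 kg, maize = 3.15 kg.
Hence cost = 0.1·0.4492 + 0.25·0.5326 + 0.28·3.15 = £1.0601.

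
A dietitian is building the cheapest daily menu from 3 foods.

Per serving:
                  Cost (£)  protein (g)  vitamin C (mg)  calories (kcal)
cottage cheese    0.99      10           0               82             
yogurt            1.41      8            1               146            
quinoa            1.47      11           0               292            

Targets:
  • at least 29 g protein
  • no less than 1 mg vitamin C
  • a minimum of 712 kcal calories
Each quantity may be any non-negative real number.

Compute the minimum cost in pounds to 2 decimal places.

£4.26

This is a linear program. Let x1 = servings of cottage cheese, x2 = servings of yogurt, x3 = servings of quinoa.
Minimise 0.99x1 + 1.41x2 + 1.47x3 subject to:
  10x1 + 8x2 + 11x3 ≥ 29   (protein)
  1x2 ≥ 1   (vitamin C)
  82x1 + 146x2 + 292x3 ≥ 712   (calories)
  x1, x2, x3 ≥ 0.
The cheapest feasible vertex uses only yogurt, quinoa; cottage cheese is not used. The vitamin C and calories requirements are met with equality.
So yogurt = 1 serving, quinoa = 1.938 servings.
Total cost: 1.41·1 + 1.47·1.938 = 4.2589.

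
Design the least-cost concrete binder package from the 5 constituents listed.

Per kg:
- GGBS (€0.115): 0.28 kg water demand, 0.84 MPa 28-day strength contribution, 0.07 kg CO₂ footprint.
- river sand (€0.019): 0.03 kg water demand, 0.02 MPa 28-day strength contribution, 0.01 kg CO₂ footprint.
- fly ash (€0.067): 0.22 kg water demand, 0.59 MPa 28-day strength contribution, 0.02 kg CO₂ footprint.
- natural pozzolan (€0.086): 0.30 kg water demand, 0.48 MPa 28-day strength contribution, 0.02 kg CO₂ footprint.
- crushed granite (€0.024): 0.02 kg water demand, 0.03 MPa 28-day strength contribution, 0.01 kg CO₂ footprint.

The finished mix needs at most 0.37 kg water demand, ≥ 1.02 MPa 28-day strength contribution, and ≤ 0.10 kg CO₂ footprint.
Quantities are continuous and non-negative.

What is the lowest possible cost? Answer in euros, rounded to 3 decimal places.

€0.122

Treat it as an LP. Let x1 = kg of GGBS, x2 = kg of river sand, x3 = kg of fly ash, x4 = kg of natural pozzolan, x5 = kg of crushed granite.
Minimise 0.115x1 + 0.019x2 + 0.067x3 + 0.086x4 + 0.024x5 with:
  0.28x1 + 0.03x2 + 0.22x3 + 0.3x4 + 0.02x5 ≤ 0.37   (water demand)
  0.84x1 + 0.02x2 + 0.59x3 + 0.48x4 + 0.03x5 ≥ 1.02   (28-day strength contribution)
  0.07x1 + 0.01x2 + 0.02x3 + 0.02x4 + 0.01x5 ≤ 0.1   (CO₂ footprint)
  x1, x2, x3, x4, x5 ≥ 0.
At the optimum only GGBS, fly ash are positive (river sand, natural pozzolan, crushed granite = 0). The water demand and 28-day strength contribution requirements are met with equality.
Optimal quantities: GGBS = 0.3112 kg, fly ash = 1.286 kg.
Hence cost = 0.115·0.3112 + 0.067·1.286 = €0.12195.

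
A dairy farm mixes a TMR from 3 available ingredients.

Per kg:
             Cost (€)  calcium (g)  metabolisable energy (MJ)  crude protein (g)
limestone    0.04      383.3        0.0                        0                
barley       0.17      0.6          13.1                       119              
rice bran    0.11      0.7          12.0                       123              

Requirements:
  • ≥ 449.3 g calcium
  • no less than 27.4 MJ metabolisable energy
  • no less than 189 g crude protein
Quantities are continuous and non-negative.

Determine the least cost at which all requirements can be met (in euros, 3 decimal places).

€0.298

This is a linear program. Let x1 = kg of limestone, x2 = kg of barley, x3 = kg of rice bran.
min 0.04x1 + 0.17x2 + 0.11x3 with:
  383.3x1 + 0.6x2 + 0.7x3 ≥ 449.3   (calcium)
  13.1x2 + 12x3 ≥ 27.4   (metabolisable energy)
  119x2 + 123x3 ≥ 189   (crude protein)
  x1, x2, x3 ≥ 0.
The cheapest feasible vertex uses only limestone, rice bran; barley is not used. Binding constraints: calcium and metabolisable energy.
Solving gives x1 = 1.168, x3 = 2.283.
Hence cost = 0.04·1.168 + 0.11·2.283 = €0.29785.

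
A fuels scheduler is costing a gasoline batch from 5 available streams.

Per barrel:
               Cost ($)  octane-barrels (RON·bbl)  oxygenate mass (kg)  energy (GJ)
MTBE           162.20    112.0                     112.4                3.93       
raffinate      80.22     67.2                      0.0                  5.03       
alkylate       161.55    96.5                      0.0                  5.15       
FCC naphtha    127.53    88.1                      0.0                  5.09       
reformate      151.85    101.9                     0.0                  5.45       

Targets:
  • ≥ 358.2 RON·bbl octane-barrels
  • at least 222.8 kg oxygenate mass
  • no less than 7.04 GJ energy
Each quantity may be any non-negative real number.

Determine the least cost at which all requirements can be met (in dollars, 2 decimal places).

Let x1 = barrels of MTBE, x2 = barrels of raffinate, x3 = barrels of alkylate, x4 = barrels of FCC naphtha, x5 = barrels of reformate.
min 162.2x1 + 80.22x2 + 161.55x3 + 127.53x4 + 151.85x5 with:
  112x1 + 67.2x2 + 96.5x3 + 88.1x4 + 101.9x5 ≥ 358.2   (octane-barrels)
  112.4x1 ≥ 222.8   (oxygenate mass)
  3.93x1 + 5.03x2 + 5.15x3 + 5.09x4 + 5.45x5 ≥ 7.04   (energy)
  x1, x2, x3, x4, x5 ≥ 0.
The cheapest feasible vertex uses only MTBE, raffinate; alkylate, FCC naphtha, reformate are not used. The octane-barrels and oxygenate mass requirements are met with equality.
Solving gives x1 = 1.982, x2 = 2.027.
Total cost: 162.2·1.982 + 80.22·2.027 = 484.0863.

$484.09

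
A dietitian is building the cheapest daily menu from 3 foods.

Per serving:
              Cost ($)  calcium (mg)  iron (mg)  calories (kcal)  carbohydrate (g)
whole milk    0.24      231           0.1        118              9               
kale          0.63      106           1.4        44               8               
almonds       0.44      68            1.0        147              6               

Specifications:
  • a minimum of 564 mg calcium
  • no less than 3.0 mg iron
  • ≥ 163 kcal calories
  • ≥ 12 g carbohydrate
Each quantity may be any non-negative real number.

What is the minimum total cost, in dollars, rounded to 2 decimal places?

Let x1 = servings of whole milk, x2 = servings of kale, x3 = servings of almonds.
min 0.24x1 + 0.63x2 + 0.44x3 s.t.:
  231x1 + 106x2 + 68x3 ≥ 564   (calcium)
  0.1x1 + 1.4x2 + 1x3 ≥ 3   (iron)
  118x1 + 44x2 + 147x3 ≥ 163   (calories)
  9x1 + 8x2 + 6x3 ≥ 12   (carbohydrate)
  x1, x2, x3 ≥ 0.
The minimum-cost mix takes nothing from kale — only whole milk, almonds. Binding constraints: calcium and iron.
So whole milk = 1.606 servings, almonds = 2.839 servings.
Total cost: 0.24·1.606 + 0.44·2.839 = 1.6346.

$1.63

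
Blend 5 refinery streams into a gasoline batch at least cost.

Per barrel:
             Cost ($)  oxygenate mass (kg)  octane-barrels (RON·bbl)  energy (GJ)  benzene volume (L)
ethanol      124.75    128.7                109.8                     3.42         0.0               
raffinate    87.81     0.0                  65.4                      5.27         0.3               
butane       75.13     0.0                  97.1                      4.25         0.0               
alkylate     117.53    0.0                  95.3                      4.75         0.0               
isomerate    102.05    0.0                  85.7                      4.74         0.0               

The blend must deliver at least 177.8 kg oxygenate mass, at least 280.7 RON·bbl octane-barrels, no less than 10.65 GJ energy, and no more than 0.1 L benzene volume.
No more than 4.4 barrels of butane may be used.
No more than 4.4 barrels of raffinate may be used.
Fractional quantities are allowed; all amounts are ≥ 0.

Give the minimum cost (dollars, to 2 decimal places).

$276.47

Set it up as a linear program. Let x1 = barrels of ethanol, x2 = barrels of raffinate, x3 = barrels of butane, x4 = barrels of alkylate, x5 = barrels of isomerate.
min 124.75x1 + 87.81x2 + 75.13x3 + 117.53x4 + 102.05x5 with:
  128.7x1 ≥ 177.8   (oxygenate mass)
  109.8x1 + 65.4x2 + 97.1x3 + 95.3x4 + 85.7x5 ≥ 280.7   (octane-barrels)
  3.42x1 + 5.27x2 + 4.25x3 + 4.75x4 + 4.74x5 ≥ 10.65   (energy)
  0.3x2 ≤ 0.1   (benzene volume)
  x3 ≤ 4.4
  x2 ≤ 4.4
  x1, x2, x3, x4, x5 ≥ 0.
The optimal basis is {ethanol, raffinate, butane}; alkylate, isomerate drop out. There the oxygenate mass, octane-barrels, energy constraints are tight.
That vertex is x1 = 1.3815, x2 = 0.1157, x3 = 1.2507.
Hence cost = 124.75·1.3815 + 87.81·0.1157 + 75.13·1.2507 = $276.4668.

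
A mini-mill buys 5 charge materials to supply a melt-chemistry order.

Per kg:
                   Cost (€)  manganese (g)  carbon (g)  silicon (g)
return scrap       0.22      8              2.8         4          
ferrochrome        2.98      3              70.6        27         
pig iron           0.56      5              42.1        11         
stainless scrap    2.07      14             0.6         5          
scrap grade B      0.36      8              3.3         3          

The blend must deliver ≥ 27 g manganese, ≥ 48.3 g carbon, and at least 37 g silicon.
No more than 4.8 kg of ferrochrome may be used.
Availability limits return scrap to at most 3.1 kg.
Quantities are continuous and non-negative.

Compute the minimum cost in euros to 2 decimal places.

€1.91

Set it up as a linear program. Let x1 = kg of return scrap, x2 = kg of ferrochrome, x3 = kg of pig iron, x4 = kg of stainless scrap, x5 = kg of scrap grade B.
Minimize 0.22x1 + 2.98x2 + 0.56x3 + 2.07x4 + 0.36x5 subject to:
  8x1 + 3x2 + 5x3 + 14x4 + 8x5 ≥ 27   (manganese)
  2.8x1 + 70.6x2 + 42.1x3 + 0.6x4 + 3.3x5 ≥ 48.3   (carbon)
  4x1 + 27x2 + 11x3 + 5x4 + 3x5 ≥ 37   (silicon)
  x2 ≤ 4.8
  x1 ≤ 3.1
  x1, x2, x3, x4, x5 ≥ 0.
At the optimum only return scrap, pig iron are positive (ferrochrome, stainless scrap, scrap grade B = 0). Binding constraints: manganese and silicon.
That vertex is x1 = 1.647, x3 = 2.765.
Total cost: 0.22·1.647 + 0.56·2.765 = 1.9107.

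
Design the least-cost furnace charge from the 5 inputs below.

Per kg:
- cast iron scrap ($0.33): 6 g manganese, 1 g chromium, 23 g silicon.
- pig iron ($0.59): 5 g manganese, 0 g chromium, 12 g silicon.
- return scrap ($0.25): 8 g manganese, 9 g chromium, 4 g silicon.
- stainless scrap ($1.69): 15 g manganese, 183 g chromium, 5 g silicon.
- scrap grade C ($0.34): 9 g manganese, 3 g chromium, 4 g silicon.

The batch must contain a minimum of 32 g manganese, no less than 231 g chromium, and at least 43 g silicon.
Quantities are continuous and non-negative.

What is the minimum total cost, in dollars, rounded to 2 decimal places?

$2.71

Let x1 = kg of cast iron scrap, x2 = kg of pig iron, x3 = kg of return scrap, x4 = kg of stainless scrap, x5 = kg of scrap grade C.
Minimize 0.33x1 + 0.59x2 + 0.25x3 + 1.69x4 + 0.34x5 subject to:
  6x1 + 5x2 + 8x3 + 15x4 + 9x5 ≥ 32   (manganese)
  1x1 + 9x3 + 183x4 + 3x5 ≥ 231   (chromium)
  23x1 + 12x2 + 4x3 + 5x4 + 4x5 ≥ 43   (silicon)
  x1, x2, x3, x4, x5 ≥ 0.
The optimal basis is {cast iron scrap, return scrap, stainless scrap}; pig iron, scrap grade C drop out. The manganese, chromium, silicon requirements are met with equality.
Optimal quantities: cast iron scrap = 1.503 kg, return scrap = 0.5741 kg, stainless scrap = 1.226 kg.
Cost = 0.33·1.503 + 0.25·0.5741 + 1.69·1.226 = 2.7115.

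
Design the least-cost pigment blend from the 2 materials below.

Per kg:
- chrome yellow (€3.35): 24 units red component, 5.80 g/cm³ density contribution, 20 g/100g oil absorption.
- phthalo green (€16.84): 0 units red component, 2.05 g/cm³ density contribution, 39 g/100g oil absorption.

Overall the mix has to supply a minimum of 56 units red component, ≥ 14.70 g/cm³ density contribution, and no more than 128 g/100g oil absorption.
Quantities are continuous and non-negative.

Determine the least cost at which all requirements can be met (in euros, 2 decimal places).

€8.49

Set it up as a linear program. Let x1 = kg of chrome yellow, x2 = kg of phthalo green.
Minimize 3.35x1 + 16.84x2 s.t.:
  24x1 ≥ 56   (red component)
  5.8x1 + 2.05x2 ≥ 14.7   (density contribution)
  20x1 + 39x2 ≤ 128   (oil absorption)
  x1, x2 ≥ 0.
The minimum-cost mix takes nothing from phthalo green — only chrome yellow. The density contribution requirement is met with equality.
So chrome yellow = 2.534 kg.
Cost = 3.35·2.534 = 8.4889.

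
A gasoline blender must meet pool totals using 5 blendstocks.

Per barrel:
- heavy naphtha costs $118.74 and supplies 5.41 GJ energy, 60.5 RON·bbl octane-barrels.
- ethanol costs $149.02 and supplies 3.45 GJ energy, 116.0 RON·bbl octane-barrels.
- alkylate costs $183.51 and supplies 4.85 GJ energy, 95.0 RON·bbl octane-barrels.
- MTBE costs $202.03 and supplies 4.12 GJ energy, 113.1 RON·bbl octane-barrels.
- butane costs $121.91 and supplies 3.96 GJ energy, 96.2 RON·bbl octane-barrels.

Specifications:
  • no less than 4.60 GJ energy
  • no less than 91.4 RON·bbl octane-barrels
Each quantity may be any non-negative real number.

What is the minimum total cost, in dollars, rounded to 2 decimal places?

Let x1 = barrels of heavy naphtha, x2 = barrels of ethanol, x3 = barrels of alkylate, x4 = barrels of MTBE, x5 = barrels of butane.
min 118.74x1 + 149.02x2 + 183.51x3 + 202.03x4 + 121.91x5 with:
  5.41x1 + 3.45x2 + 4.85x3 + 4.12x4 + 3.96x5 ≥ 4.6   (energy)
  60.5x1 + 116x2 + 95x3 + 113.1x4 + 96.2x5 ≥ 91.4   (octane-barrels)
  x1, x2, x3, x4, x5 ≥ 0.
The cheapest feasible vertex uses only heavy naphtha, butane; ethanol, alkylate, MTBE are not used. There the energy and octane-barrels constraints are tight.
That vertex is x1 = 0.2869, x5 = 0.7697.
Total cost: 118.74·0.2869 + 121.91·0.7697 = 127.9006.

$127.90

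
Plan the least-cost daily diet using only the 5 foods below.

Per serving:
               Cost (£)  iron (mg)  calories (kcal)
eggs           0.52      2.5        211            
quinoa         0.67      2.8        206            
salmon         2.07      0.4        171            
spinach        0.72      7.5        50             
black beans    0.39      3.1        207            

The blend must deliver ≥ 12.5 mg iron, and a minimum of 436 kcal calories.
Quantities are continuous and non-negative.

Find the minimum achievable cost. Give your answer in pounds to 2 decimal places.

Treat it as an LP. Let x1 = servings of eggs, x2 = servings of quinoa, x3 = servings of salmon, x4 = servings of spinach, x5 = servings of black beans.
min 0.52x1 + 0.67x2 + 2.07x3 + 0.72x4 + 0.39x5 with:
  2.5x1 + 2.8x2 + 0.4x3 + 7.5x4 + 3.1x5 ≥ 12.5   (iron)
  211x1 + 206x2 + 171x3 + 50x4 + 207x5 ≥ 436   (calories)
  x1, x2, x3, x4, x5 ≥ 0.
At the optimum only spinach, black beans are positive (eggs, quinoa, salmon = 0). There the iron and calories constraints are tight.
That vertex is x4 = 0.88436, x5 = 1.8927.
Hence cost = 0.72·0.88436 + 0.39·1.8927 = £1.3749.

£1.37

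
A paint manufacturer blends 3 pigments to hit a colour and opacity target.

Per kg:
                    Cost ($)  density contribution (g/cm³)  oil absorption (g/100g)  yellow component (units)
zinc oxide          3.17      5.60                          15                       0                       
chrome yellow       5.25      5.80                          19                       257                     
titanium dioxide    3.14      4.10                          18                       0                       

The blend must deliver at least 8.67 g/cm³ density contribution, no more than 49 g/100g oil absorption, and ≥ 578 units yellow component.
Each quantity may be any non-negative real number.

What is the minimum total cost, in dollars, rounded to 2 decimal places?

$11.81

Let x1 = kg of zinc oxide, x2 = kg of chrome yellow, x3 = kg of titanium dioxide.
Minimize 3.17x1 + 5.25x2 + 3.14x3 with:
  5.6x1 + 5.8x2 + 4.1x3 ≥ 8.67   (density contribution)
  15x1 + 19x2 + 18x3 ≤ 49   (oil absorption)
  257x2 ≥ 578   (yellow component)
  x1, x2, x3 ≥ 0.
At the optimum only chrome yellow is positive (zinc oxide, titanium dioxide = 0). The yellow component requirement is met with equality.
Solving gives x2 = 2.249.
Objective = 5.25·2.249 = 11.8073.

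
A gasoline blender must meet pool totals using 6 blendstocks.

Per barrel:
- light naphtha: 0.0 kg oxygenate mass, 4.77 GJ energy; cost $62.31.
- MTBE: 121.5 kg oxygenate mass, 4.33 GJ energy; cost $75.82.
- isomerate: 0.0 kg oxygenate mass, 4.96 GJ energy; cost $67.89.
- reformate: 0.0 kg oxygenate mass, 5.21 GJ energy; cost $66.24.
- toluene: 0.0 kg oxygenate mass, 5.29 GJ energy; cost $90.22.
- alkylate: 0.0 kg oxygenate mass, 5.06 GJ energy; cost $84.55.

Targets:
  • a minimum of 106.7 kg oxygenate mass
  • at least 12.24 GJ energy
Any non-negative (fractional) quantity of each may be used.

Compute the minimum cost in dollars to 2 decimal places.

$173.86

Set it up as a linear program. Let x1 = barrels of light naphtha, x2 = barrels of MTBE, x3 = barrels of isomerate, x4 = barrels of reformate, x5 = barrels of toluene, x6 = barrels of alkylate.
min 62.31x1 + 75.82x2 + 67.89x3 + 66.24x4 + 90.22x5 + 84.55x6 subject to:
  121.5x2 ≥ 106.7   (oxygenate mass)
  4.77x1 + 4.33x2 + 4.96x3 + 5.21x4 + 5.29x5 + 5.06x6 ≥ 12.24   (energy)
  x1, x2, x3, x4, x5, x6 ≥ 0.
At the optimum only MTBE, reformate are positive (light naphtha, isomerate, toluene, alkylate = 0). There the oxygenate mass and energy constraints are tight.
Optimal quantities: MTBE = 0.87819 barrels, reformate = 1.6195 barrels.
Hence cost = 75.82·0.87819 + 66.24·1.6195 = $173.8600.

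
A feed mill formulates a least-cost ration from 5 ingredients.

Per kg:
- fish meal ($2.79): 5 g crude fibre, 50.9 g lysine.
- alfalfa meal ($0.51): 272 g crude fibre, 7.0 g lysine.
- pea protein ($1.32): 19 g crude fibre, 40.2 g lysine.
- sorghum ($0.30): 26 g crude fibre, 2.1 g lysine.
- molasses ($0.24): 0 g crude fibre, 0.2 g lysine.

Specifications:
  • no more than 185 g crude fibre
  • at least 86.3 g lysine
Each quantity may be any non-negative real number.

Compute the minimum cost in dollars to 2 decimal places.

$2.83

Let x1 = kg of fish meal, x2 = kg of alfalfa meal, x3 = kg of pea protein, x4 = kg of sorghum, x5 = kg of molasses.
Minimise 2.79x1 + 0.51x2 + 1.32x3 + 0.3x4 + 0.24x5 with:
  5x1 + 272x2 + 19x3 + 26x4 ≤ 185   (crude fibre)
  50.9x1 + 7x2 + 40.2x3 + 2.1x4 + 0.2x5 ≥ 86.3   (lysine)
  x1, x2, x3, x4, x5 ≥ 0.
The minimum-cost mix takes nothing from fish meal, alfalfa meal, sorghum, molasses — only pea protein. The lysine requirement is met with equality.
So pea protein = 2.147 kg.
Objective = 1.32·2.147 = 2.8340.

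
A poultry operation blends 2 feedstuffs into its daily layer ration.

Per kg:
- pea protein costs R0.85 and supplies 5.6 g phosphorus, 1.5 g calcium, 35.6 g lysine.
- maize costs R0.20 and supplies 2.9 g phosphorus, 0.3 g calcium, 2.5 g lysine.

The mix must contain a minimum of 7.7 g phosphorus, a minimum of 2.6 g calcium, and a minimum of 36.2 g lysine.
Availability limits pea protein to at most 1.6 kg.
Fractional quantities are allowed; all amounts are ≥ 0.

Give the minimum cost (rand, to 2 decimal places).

R1.49

Let x1 = kg of pea protein, x2 = kg of maize.
Minimize 0.85x1 + 0.2x2 with:
  5.6x1 + 2.9x2 ≥ 7.7   (phosphorus)
  1.5x1 + 0.3x2 ≥ 2.6   (calcium)
  35.6x1 + 2.5x2 ≥ 36.2   (lysine)
  x1 ≤ 1.6
  x1, x2 ≥ 0.
Both inputs are positive at the optimum. There the calcium and the pea protein cap constraints are tight.
That vertex is x1 = 1.6, x2 = 0.6667.
Hence cost = 0.85·1.6 + 0.2·0.6667 = R1.4933.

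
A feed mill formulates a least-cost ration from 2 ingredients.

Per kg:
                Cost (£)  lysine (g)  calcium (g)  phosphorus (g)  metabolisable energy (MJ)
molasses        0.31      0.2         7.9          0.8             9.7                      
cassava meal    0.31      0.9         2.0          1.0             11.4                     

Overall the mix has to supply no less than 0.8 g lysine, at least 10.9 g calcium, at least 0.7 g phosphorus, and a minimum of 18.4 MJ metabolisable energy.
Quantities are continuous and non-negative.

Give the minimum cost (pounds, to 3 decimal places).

This is a linear program. Let x1 = kg of molasses, x2 = kg of cassava meal.
min 0.31x1 + 0.31x2 with:
  0.2x1 + 0.9x2 ≥ 0.8   (lysine)
  7.9x1 + 2x2 ≥ 10.9   (calcium)
  0.8x1 + 1x2 ≥ 0.7   (phosphorus)
  9.7x1 + 11.4x2 ≥ 18.4   (metabolisable energy)
  x1, x2 ≥ 0.
Both inputs are positive at the optimum. Binding constraints: lysine and calcium.
So molasses = 1.224 kg, cassava meal = 0.617 kg.
Objective = 0.31·1.224 + 0.31·0.617 = 0.57071.

£0.571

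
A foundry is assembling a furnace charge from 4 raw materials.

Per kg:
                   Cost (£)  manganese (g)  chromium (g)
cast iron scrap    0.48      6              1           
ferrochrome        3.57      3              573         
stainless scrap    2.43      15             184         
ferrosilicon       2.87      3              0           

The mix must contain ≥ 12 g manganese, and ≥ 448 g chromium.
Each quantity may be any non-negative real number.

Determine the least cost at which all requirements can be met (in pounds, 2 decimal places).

£3.55

Let x1 = kg of cast iron scrap, x2 = kg of ferrochrome, x3 = kg of stainless scrap, x4 = kg of ferrosilicon.
Minimise 0.48x1 + 3.57x2 + 2.43x3 + 2.87x4 s.t.:
  6x1 + 3x2 + 15x3 + 3x4 ≥ 12   (manganese)
  1x1 + 573x2 + 184x3 ≥ 448   (chromium)
  x1, x2, x3, x4 ≥ 0.
At the optimum only cast iron scrap, ferrochrome are positive (stainless scrap, ferrosilicon = 0). The manganese and chromium requirements are met with equality.
That vertex is x1 = 1.61, x2 = 0.779.
Objective = 0.48·1.61 + 3.57·0.779 = 3.5538.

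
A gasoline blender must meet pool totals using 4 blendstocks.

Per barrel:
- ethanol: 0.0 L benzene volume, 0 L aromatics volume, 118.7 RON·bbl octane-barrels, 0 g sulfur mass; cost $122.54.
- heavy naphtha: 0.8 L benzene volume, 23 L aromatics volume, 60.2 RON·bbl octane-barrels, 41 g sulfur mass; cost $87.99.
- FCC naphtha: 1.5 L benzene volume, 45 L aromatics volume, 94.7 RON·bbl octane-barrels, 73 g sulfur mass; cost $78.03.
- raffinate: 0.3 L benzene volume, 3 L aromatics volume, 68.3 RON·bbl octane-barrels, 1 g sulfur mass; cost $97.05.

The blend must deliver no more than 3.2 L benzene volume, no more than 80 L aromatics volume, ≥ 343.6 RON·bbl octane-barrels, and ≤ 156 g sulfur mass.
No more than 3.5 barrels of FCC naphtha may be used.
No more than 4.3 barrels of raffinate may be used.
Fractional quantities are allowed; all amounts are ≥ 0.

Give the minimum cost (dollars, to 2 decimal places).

$319.63

This is a linear program. Let x1 = barrels of ethanol, x2 = barrels of heavy naphtha, x3 = barrels of FCC naphtha, x4 = barrels of raffinate.
min 122.54x1 + 87.99x2 + 78.03x3 + 97.05x4 s.t.:
  0.8x2 + 1.5x3 + 0.3x4 ≤ 3.2   (benzene volume)
  23x2 + 45x3 + 3x4 ≤ 80   (aromatics volume)
  118.7x1 + 60.2x2 + 94.7x3 + 68.3x4 ≥ 343.6   (octane-barrels)
  41x2 + 73x3 + 1x4 ≤ 156   (sulfur mass)
  x3 ≤ 3.5
  x4 ≤ 4.3
  x1, x2, x3, x4 ≥ 0.
The optimal basis is {ethanol, FCC naphtha}; heavy naphtha, raffinate drop out. The aromatics volume and octane-barrels requirements are met with equality.
So ethanol = 1.47636 barrels, FCC naphtha = 1.77778 barrels.
Objective = 122.54·1.47636 + 78.03·1.77778 = 319.6333.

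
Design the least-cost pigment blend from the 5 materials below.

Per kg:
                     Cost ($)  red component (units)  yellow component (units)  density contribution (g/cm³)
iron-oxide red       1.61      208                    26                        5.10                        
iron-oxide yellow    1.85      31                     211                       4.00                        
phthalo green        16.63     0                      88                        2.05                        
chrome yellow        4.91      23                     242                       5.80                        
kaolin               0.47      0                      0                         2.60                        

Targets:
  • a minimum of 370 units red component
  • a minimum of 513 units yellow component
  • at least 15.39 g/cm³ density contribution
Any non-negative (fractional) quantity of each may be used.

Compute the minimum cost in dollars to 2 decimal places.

$6.49

This is a linear program. Let x1 = kg of iron-oxide red, x2 = kg of iron-oxide yellow, x3 = kg of phthalo green, x4 = kg of chrome yellow, x5 = kg of kaolin.
min 1.61x1 + 1.85x2 + 16.63x3 + 4.91x4 + 0.47x5 subject to:
  208x1 + 31x2 + 23x4 ≥ 370   (red component)
  26x1 + 211x2 + 88x3 + 242x4 ≥ 513   (yellow component)
  5.1x1 + 4x2 + 2.05x3 + 5.8x4 + 2.6x5 ≥ 15.39   (density contribution)
  x1, x2, x3, x4, x5 ≥ 0.
The minimum-cost mix takes nothing from phthalo green, chrome yellow, kaolin — only iron-oxide red, iron-oxide yellow. There the red component and yellow component constraints are tight.
Optimal quantities: iron-oxide red = 1.443 kg, iron-oxide yellow = 2.253 kg.
Cost = 1.61·1.443 + 1.85·2.253 = 6.4913.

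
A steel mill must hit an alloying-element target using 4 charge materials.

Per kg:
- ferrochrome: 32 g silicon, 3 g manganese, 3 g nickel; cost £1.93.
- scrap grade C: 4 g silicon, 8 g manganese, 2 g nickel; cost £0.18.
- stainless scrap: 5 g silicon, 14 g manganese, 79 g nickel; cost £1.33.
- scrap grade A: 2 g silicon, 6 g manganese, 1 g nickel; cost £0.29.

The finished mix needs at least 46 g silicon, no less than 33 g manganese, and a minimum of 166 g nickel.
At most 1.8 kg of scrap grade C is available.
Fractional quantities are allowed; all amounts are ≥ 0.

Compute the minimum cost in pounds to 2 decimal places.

Treat it as an LP. Let x1 = kg of ferrochrome, x2 = kg of scrap grade C, x3 = kg of stainless scrap, x4 = kg of scrap grade A.
Minimise 1.93x1 + 0.18x2 + 1.33x3 + 0.29x4 with:
  32x1 + 4x2 + 5x3 + 2x4 ≥ 46   (silicon)
  3x1 + 8x2 + 14x3 + 6x4 ≥ 33   (manganese)
  3x1 + 2x2 + 79x3 + 1x4 ≥ 166   (nickel)
  x2 ≤ 1.8
  x1, x2, x3, x4 ≥ 0.
The minimum-cost mix takes nothing from scrap grade A — only ferrochrome, scrap grade C, stainless scrap. There the silicon, nickel, the scrap grade C cap constraints are tight.
So ferrochrome = 0.8966 kg, scrap grade C = 1.8 kg, stainless scrap = 2.022 kg.
Total cost: 1.93·0.8966 + 0.18·1.8 + 1.33·2.022 = 4.7437.

£4.74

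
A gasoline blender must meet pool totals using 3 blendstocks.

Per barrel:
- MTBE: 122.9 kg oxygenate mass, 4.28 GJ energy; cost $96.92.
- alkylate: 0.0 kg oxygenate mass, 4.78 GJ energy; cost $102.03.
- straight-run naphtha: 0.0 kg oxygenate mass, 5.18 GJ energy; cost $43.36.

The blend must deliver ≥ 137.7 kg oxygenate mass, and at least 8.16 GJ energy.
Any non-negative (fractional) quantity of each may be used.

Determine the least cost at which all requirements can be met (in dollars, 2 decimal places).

Treat it as an LP. Let x1 = barrels of MTBE, x2 = barrels of alkylate, x3 = barrels of straight-run naphtha.
min 96.92x1 + 102.03x2 + 43.36x3 subject to:
  122.9x1 ≥ 137.7   (oxygenate mass)
  4.28x1 + 4.78x2 + 5.18x3 ≥ 8.16   (energy)
  x1, x2, x3 ≥ 0.
The cheapest feasible vertex uses only MTBE, straight-run naphtha; alkylate is not used. Binding constraints: oxygenate mass and energy.
That vertex is x1 = 1.120423, x3 = 0.6495346.
Objective = 96.92·1.120423 + 43.36·0.6495346 = 136.7552.

$136.76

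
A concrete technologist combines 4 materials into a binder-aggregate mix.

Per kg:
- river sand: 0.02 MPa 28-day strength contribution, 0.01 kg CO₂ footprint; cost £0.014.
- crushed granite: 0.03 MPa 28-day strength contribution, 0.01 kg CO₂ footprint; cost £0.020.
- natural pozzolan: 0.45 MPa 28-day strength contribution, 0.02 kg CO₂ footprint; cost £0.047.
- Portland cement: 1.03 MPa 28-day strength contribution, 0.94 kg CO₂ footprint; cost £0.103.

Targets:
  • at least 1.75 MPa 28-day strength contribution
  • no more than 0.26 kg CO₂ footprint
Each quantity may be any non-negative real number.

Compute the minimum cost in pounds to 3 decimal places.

£0.182

Set it up as a linear program. Let x1 = kg of river sand, x2 = kg of crushed granite, x3 = kg of natural pozzolan, x4 = kg of Portland cement.
min 0.014x1 + 0.02x2 + 0.047x3 + 0.103x4 with:
  0.02x1 + 0.03x2 + 0.45x3 + 1.03x4 ≥ 1.75   (28-day strength contribution)
  0.01x1 + 0.01x2 + 0.02x3 + 0.94x4 ≤ 0.26   (CO₂ footprint)
  x1, x2, x3, x4 ≥ 0.
The minimum-cost mix takes nothing from river sand, crushed granite — only natural pozzolan, Portland cement. The 28-day strength contribution and CO₂ footprint requirements are met with equality.
Optimal quantities: natural pozzolan = 3.422 kg, Portland cement = 0.2038 kg.
Cost = 0.047·3.422 + 0.103·0.2038 = 0.18183.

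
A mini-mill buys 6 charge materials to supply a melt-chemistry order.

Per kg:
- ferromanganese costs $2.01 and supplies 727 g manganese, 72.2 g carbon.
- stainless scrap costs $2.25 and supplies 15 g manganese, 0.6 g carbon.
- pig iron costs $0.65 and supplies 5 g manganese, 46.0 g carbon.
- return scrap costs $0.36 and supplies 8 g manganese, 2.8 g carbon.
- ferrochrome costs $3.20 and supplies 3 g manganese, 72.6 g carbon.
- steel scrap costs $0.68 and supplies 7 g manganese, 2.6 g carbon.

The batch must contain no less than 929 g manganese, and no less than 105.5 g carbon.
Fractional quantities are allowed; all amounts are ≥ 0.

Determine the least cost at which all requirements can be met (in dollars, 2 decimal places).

This is a linear program. Let x1 = kg of ferromanganese, x2 = kg of stainless scrap, x3 = kg of pig iron, x4 = kg of return scrap, x5 = kg of ferrochrome, x6 = kg of steel scrap.
Minimize 2.01x1 + 2.25x2 + 0.65x3 + 0.36x4 + 3.2x5 + 0.68x6 subject to:
  727x1 + 15x2 + 5x3 + 8x4 + 3x5 + 7x6 ≥ 929   (manganese)
  72.2x1 + 0.6x2 + 46x3 + 2.8x4 + 72.6x5 + 2.6x6 ≥ 105.5   (carbon)
  x1, x2, x3, x4, x5, x6 ≥ 0.
The optimal basis is {ferromanganese, pig iron}; stainless scrap, return scrap, ferrochrome, steel scrap drop out. There the manganese and carbon constraints are tight.
Solving gives x1 = 1.276, x3 = 0.2909.
Total cost: 2.01·1.276 + 0.65·0.2909 = 2.7538.

$2.75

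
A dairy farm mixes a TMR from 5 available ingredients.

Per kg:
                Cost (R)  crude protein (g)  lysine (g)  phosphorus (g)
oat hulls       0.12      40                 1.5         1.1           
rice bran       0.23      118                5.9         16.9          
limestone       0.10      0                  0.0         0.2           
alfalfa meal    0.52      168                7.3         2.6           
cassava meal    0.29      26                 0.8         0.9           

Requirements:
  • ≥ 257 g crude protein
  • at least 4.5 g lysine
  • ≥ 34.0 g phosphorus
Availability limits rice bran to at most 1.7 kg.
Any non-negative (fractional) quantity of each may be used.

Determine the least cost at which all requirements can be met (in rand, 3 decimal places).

R0.966

Set it up as a linear program. Let x1 = kg of oat hulls, x2 = kg of rice bran, x3 = kg of limestone, x4 = kg of alfalfa meal, x5 = kg of cassava meal.
Minimize 0.12x1 + 0.23x2 + 0.1x3 + 0.52x4 + 0.29x5 subject to:
  40x1 + 118x2 + 168x4 + 26x5 ≥ 257   (crude protein)
  1.5x1 + 5.9x2 + 7.3x4 + 0.8x5 ≥ 4.5   (lysine)
  1.1x1 + 16.9x2 + 0.2x3 + 2.6x4 + 0.9x5 ≥ 34   (phosphorus)
  x2 ≤ 1.7
  x1, x2, x3, x4, x5 ≥ 0.
The optimal basis is {oat hulls, rice bran}; limestone, alfalfa meal, cassava meal drop out. Binding constraints: phosphorus and the rice bran cap.
So oat hulls = 4.791 kg, rice bran = 1.7 kg.
Cost = 0.12·4.791 + 0.23·1.7 = 0.96592.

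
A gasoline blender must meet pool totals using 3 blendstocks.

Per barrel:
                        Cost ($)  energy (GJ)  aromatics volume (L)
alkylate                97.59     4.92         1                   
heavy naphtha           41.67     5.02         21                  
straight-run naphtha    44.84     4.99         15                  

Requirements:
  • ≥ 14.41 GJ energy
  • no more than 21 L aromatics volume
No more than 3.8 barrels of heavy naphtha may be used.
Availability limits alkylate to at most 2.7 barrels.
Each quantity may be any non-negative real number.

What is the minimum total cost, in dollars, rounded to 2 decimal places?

Let x1 = barrels of alkylate, x2 = barrels of heavy naphtha, x3 = barrels of straight-run naphtha.
Minimise 97.59x1 + 41.67x2 + 44.84x3 subject to:
  4.92x1 + 5.02x2 + 4.99x3 ≥ 14.41   (energy)
  1x1 + 21x2 + 15x3 ≤ 21   (aromatics volume)
  x2 ≤ 3.8
  x1 ≤ 2.7
  x1, x2, x3 ≥ 0.
The optimal basis is {alkylate, straight-run naphtha}; heavy naphtha drops out. Binding constraints: energy and aromatics volume.
So alkylate = 1.61837 barrels, straight-run naphtha = 1.29211 barrels.
Hence cost = 97.59·1.61837 + 44.84·1.29211 = $215.8749.

$215.87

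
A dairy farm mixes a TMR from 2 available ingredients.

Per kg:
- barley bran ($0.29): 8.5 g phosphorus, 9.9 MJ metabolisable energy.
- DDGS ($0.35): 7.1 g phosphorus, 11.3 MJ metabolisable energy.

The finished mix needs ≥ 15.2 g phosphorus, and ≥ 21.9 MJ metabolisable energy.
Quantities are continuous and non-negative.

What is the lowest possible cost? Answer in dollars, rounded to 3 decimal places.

Let x1 = kg of barley bran, x2 = kg of DDGS.
Minimize 0.29x1 + 0.35x2 subject to:
  8.5x1 + 7.1x2 ≥ 15.2   (phosphorus)
  9.9x1 + 11.3x2 ≥ 21.9   (metabolisable energy)
  x1, x2 ≥ 0.
The cheapest feasible vertex uses only barley bran; DDGS is not used. The metabolisable energy requirement is met with equality.
Optimal quantities: barley bran = 2.2121 kg.
Hence cost = 0.29·2.2121 = $0.64151.

$0.642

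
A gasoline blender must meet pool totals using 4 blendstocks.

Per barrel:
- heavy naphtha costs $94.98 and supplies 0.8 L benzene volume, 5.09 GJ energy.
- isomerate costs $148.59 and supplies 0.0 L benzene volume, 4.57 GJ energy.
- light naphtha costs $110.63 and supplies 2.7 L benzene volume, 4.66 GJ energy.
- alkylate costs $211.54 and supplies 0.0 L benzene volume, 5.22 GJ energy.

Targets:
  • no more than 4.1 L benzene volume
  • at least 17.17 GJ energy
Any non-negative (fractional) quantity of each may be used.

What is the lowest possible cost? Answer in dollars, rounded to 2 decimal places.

Let x1 = barrels of heavy naphtha, x2 = barrels of isomerate, x3 = barrels of light naphtha, x4 = barrels of alkylate.
min 94.98x1 + 148.59x2 + 110.63x3 + 211.54x4 s.t.:
  0.8x1 + 2.7x3 ≤ 4.1   (benzene volume)
  5.09x1 + 4.57x2 + 4.66x3 + 5.22x4 ≥ 17.17   (energy)
  x1, x2, x3, x4 ≥ 0.
At the optimum only heavy naphtha is positive (isomerate, light naphtha, alkylate = 0). Binding constraint: energy.
That vertex is x1 = 3.37328.
Hence cost = 94.98·3.37328 = $320.3941.

$320.39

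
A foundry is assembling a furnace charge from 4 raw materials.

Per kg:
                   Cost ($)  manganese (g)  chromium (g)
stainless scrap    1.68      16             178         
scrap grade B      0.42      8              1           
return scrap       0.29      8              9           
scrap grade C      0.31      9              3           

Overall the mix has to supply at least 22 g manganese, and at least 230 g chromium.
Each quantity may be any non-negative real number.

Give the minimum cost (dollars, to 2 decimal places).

$2.21

This is a linear program. Let x1 = kg of stainless scrap, x2 = kg of scrap grade B, x3 = kg of return scrap, x4 = kg of scrap grade C.
Minimize 1.68x1 + 0.42x2 + 0.29x3 + 0.31x4 with:
  16x1 + 8x2 + 8x3 + 9x4 ≥ 22   (manganese)
  178x1 + 1x2 + 9x3 + 3x4 ≥ 230   (chromium)
  x1, x2, x3, x4 ≥ 0.
At the optimum only stainless scrap, return scrap are positive (scrap grade B, scrap grade C = 0). The manganese and chromium requirements are met with equality.
That vertex is x1 = 1.283, x3 = 0.1844.
Total cost: 1.68·1.283 + 0.29·0.1844 = 2.2089.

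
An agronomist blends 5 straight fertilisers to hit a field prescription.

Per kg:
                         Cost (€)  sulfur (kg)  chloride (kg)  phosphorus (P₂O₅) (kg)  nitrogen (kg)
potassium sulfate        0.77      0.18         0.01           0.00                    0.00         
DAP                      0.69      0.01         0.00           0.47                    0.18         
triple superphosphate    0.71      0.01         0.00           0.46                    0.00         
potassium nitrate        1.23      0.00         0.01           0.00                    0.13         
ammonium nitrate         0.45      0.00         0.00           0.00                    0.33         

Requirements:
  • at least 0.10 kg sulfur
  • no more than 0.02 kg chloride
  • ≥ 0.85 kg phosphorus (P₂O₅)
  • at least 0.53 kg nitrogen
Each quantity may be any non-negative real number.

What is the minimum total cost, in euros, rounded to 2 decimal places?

€1.88

This is a linear program. Let x1 = kg of potassium sulfate, x2 = kg of DAP, x3 = kg of triple superphosphate, x4 = kg of potassium nitrate, x5 = kg of ammonium nitrate.
min 0.77x1 + 0.69x2 + 0.71x3 + 1.23x4 + 0.45x5 with:
  0.18x1 + 0.01x2 + 0.01x3 ≥ 0.1   (sulfur)
  0.01x1 + 0.01x4 ≤ 0.02   (chloride)
  0.47x2 + 0.46x3 ≥ 0.85   (phosphorus (P₂O₅))
  0.18x2 + 0.13x4 + 0.33x5 ≥ 0.53   (nitrogen)
  x1, x2, x3, x4, x5 ≥ 0.
The minimum-cost mix takes nothing from triple superphosphate, potassium nitrate — only potassium sulfate, DAP, ammonium nitrate. Binding constraints: sulfur, phosphorus (P₂O₅), nitrogen.
So potassium sulfate = 0.4551 kg, DAP = 1.809 kg, ammonium nitrate = 0.6196 kg.
Total cost: 0.77·0.4551 + 0.69·1.809 + 0.45·0.6196 = 1.8775.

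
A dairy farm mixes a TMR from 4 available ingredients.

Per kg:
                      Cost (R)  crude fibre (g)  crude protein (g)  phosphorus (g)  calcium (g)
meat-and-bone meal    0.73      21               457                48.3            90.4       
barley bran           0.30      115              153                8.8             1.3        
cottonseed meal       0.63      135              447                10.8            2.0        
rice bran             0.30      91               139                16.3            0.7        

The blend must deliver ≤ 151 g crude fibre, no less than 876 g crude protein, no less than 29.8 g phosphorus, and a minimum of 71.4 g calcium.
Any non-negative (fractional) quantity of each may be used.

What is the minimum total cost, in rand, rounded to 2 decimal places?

R1.32

Let x1 = kg of meat-and-bone meal, x2 = kg of barley bran, x3 = kg of cottonseed meal, x4 = kg of rice bran.
Minimise 0.73x1 + 0.3x2 + 0.63x3 + 0.3x4 with:
  21x1 + 115x2 + 135x3 + 91x4 ≤ 151   (crude fibre)
  457x1 + 153x2 + 447x3 + 139x4 ≥ 876   (crude protein)
  48.3x1 + 8.8x2 + 10.8x3 + 16.3x4 ≥ 29.8   (phosphorus)
  90.4x1 + 1.3x2 + 2x3 + 0.7x4 ≥ 71.4   (calcium)
  x1, x2, x3, x4 ≥ 0.
At the optimum only meat-and-bone meal, cottonseed meal are positive (barley bran, rice bran = 0). Binding constraints: crude fibre and crude protein.
So meat-and-bone meal = 0.9705 kg, cottonseed meal = 0.9676 kg.
Hence cost = 0.73·0.9705 + 0.63·0.9676 = R1.3181.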